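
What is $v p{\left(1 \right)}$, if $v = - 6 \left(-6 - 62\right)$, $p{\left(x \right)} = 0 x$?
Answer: $0$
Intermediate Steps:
$p{\left(x \right)} = 0$
$v = 408$ ($v = - 6 \left(-6 - 62\right) = \left(-6\right) \left(-68\right) = 408$)
$v p{\left(1 \right)} = 408 \cdot 0 = 0$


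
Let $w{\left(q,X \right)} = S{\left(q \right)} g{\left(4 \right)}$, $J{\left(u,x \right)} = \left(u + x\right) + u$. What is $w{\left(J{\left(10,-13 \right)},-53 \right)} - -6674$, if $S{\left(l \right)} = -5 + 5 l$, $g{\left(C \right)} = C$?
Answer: $6794$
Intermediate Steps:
$J{\left(u,x \right)} = x + 2 u$
$w{\left(q,X \right)} = -20 + 20 q$ ($w{\left(q,X \right)} = \left(-5 + 5 q\right) 4 = -20 + 20 q$)
$w{\left(J{\left(10,-13 \right)},-53 \right)} - -6674 = \left(-20 + 20 \left(-13 + 2 \cdot 10\right)\right) - -6674 = \left(-20 + 20 \left(-13 + 20\right)\right) + 6674 = \left(-20 + 20 \cdot 7\right) + 6674 = \left(-20 + 140\right) + 6674 = 120 + 6674 = 6794$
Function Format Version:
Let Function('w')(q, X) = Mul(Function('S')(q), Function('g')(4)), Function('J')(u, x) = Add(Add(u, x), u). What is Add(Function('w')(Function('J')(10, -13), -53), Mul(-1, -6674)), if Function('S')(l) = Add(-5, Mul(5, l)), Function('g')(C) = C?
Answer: 6794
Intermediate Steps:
Function('J')(u, x) = Add(x, Mul(2, u))
Function('w')(q, X) = Add(-20, Mul(20, q)) (Function('w')(q, X) = Mul(Add(-5, Mul(5, q)), 4) = Add(-20, Mul(20, q)))
Add(Function('w')(Function('J')(10, -13), -53), Mul(-1, -6674)) = Add(Add(-20, Mul(20, Add(-13, Mul(2, 10)))), Mul(-1, -6674)) = Add(Add(-20, Mul(20, Add(-13, 20))), 6674) = Add(Add(-20, Mul(20, 7)), 6674) = Add(Add(-20, 140), 6674) = Add(120, 6674) = 6794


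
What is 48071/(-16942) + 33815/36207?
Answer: -1167612967/613418994 ≈ -1.9035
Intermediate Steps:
48071/(-16942) + 33815/36207 = 48071*(-1/16942) + 33815*(1/36207) = -48071/16942 + 33815/36207 = -1167612967/613418994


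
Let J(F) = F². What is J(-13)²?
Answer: 28561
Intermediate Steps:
J(-13)² = ((-13)²)² = 169² = 28561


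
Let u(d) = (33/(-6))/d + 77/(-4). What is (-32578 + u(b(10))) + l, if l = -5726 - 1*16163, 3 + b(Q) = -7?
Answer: -544857/10 ≈ -54486.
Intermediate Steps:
b(Q) = -10 (b(Q) = -3 - 7 = -10)
u(d) = -77/4 - 11/(2*d) (u(d) = (33*(-1/6))/d + 77*(-1/4) = -11/(2*d) - 77/4 = -77/4 - 11/(2*d))
l = -21889 (l = -5726 - 16163 = -21889)
(-32578 + u(b(10))) + l = (-32578 + (11/4)*(-2 - 7*(-10))/(-10)) - 21889 = (-32578 + (11/4)*(-1/10)*(-2 + 70)) - 21889 = (-32578 + (11/4)*(-1/10)*68) - 21889 = (-32578 - 187/10) - 21889 = -325967/10 - 21889 = -544857/10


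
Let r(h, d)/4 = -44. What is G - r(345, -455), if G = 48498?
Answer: 48674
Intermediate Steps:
r(h, d) = -176 (r(h, d) = 4*(-44) = -176)
G - r(345, -455) = 48498 - 1*(-176) = 48498 + 176 = 48674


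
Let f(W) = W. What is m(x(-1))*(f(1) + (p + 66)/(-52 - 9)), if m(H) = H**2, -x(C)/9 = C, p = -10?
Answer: 405/61 ≈ 6.6393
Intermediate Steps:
x(C) = -9*C
m(x(-1))*(f(1) + (p + 66)/(-52 - 9)) = (-9*(-1))**2*(1 + (-10 + 66)/(-52 - 9)) = 9**2*(1 + 56/(-61)) = 81*(1 + 56*(-1/61)) = 81*(1 - 56/61) = 81*(5/61) = 405/61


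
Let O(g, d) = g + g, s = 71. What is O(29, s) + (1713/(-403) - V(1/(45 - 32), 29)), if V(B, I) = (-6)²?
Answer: 7153/403 ≈ 17.749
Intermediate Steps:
V(B, I) = 36
O(g, d) = 2*g
O(29, s) + (1713/(-403) - V(1/(45 - 32), 29)) = 2*29 + (1713/(-403) - 1*36) = 58 + (1713*(-1/403) - 36) = 58 + (-1713/403 - 36) = 58 - 16221/403 = 7153/403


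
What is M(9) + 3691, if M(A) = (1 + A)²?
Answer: 3791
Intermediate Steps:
M(9) + 3691 = (1 + 9)² + 3691 = 10² + 3691 = 100 + 3691 = 3791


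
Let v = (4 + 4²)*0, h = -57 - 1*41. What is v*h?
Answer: 0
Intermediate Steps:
h = -98 (h = -57 - 41 = -98)
v = 0 (v = (4 + 16)*0 = 20*0 = 0)
v*h = 0*(-98) = 0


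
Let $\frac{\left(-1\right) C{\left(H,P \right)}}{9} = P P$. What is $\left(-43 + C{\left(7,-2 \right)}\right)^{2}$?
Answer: $6241$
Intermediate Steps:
$C{\left(H,P \right)} = - 9 P^{2}$ ($C{\left(H,P \right)} = - 9 P P = - 9 P^{2}$)
$\left(-43 + C{\left(7,-2 \right)}\right)^{2} = \left(-43 - 9 \left(-2\right)^{2}\right)^{2} = \left(-43 - 36\right)^{2} = \left(-79\right)^{2} = 6241$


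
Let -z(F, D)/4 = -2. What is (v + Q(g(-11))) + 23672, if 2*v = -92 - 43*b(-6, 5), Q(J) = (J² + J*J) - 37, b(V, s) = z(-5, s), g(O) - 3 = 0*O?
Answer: 23435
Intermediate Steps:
g(O) = 3 (g(O) = 3 + 0*O = 3 + 0 = 3)
z(F, D) = 8 (z(F, D) = -4*(-2) = 8)
b(V, s) = 8
Q(J) = -37 + 2*J² (Q(J) = (J² + J²) - 37 = 2*J² - 37 = -37 + 2*J²)
v = -218 (v = (-92 - 43*8)/2 = (-92 - 344)/2 = (½)*(-436) = -218)
(v + Q(g(-11))) + 23672 = (-218 + (-37 + 2*3²)) + 23672 = (-218 + (-37 + 2*9)) + 23672 = (-218 + (-37 + 18)) + 23672 = (-218 - 19) + 23672 = -237 + 23672 = 23435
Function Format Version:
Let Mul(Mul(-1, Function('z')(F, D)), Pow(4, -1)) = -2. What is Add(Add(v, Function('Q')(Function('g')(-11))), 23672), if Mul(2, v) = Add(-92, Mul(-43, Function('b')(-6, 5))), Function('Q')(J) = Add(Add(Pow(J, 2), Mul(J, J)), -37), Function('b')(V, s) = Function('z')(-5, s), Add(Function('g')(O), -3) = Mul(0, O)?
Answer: 23435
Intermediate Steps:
Function('g')(O) = 3 (Function('g')(O) = Add(3, Mul(0, O)) = Add(3, 0) = 3)
Function('z')(F, D) = 8 (Function('z')(F, D) = Mul(-4, -2) = 8)
Function('b')(V, s) = 8
Function('Q')(J) = Add(-37, Mul(2, Pow(J, 2))) (Function('Q')(J) = Add(Add(Pow(J, 2), Pow(J, 2)), -37) = Add(Mul(2, Pow(J, 2)), -37) = Add(-37, Mul(2, Pow(J, 2))))
v = -218 (v = Mul(Rational(1, 2), Add(-92, Mul(-43, 8))) = Mul(Rational(1, 2), Add(-92, -344)) = Mul(Rational(1, 2), -436) = -218)
Add(Add(v, Function('Q')(Function('g')(-11))), 23672) = Add(Add(-218, Add(-37, Mul(2, Pow(3, 2)))), 23672) = Add(Add(-218, Add(-37, Mul(2, 9))), 23672) = Add(Add(-218, Add(-37, 18)), 23672) = Add(Add(-218, -19), 23672) = Add(-237, 23672) = 23435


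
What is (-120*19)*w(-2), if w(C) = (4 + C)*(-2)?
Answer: 9120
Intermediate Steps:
w(C) = -8 - 2*C
(-120*19)*w(-2) = (-120*19)*(-8 - 2*(-2)) = -2280*(-8 + 4) = -2280*(-4) = 9120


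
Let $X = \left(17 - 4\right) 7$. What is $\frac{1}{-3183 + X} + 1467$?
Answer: $\frac{4535963}{3092} \approx 1467.0$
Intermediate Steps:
$X = 91$ ($X = 13 \cdot 7 = 91$)
$\frac{1}{-3183 + X} + 1467 = \frac{1}{-3183 + 91} + 1467 = \frac{1}{-3092} + 1467 = - \frac{1}{3092} + 1467 = \frac{4535963}{3092}$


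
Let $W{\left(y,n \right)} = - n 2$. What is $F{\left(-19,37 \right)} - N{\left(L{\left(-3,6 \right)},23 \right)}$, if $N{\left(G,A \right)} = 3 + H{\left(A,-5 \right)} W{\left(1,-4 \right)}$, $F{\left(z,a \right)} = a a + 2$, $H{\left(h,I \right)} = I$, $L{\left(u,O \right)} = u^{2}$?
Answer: $1408$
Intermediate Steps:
$W{\left(y,n \right)} = - 2 n$
$F{\left(z,a \right)} = 2 + a^{2}$ ($F{\left(z,a \right)} = a^{2} + 2 = 2 + a^{2}$)
$N{\left(G,A \right)} = -37$ ($N{\left(G,A \right)} = 3 - 5 \left(\left(-2\right) \left(-4\right)\right) = 3 - 40 = -37$)
$F{\left(-19,37 \right)} - N{\left(L{\left(-3,6 \right)},23 \right)} = \left(2 + 37^{2}\right) - -37 = \left(2 + 1369\right) + 37 = 1371 + 37 = 1408$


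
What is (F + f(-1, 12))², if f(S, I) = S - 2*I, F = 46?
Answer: 441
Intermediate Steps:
(F + f(-1, 12))² = (46 + (-1 - 2*12))² = (46 + (-1 - 24))² = (46 - 25)² = 21² = 441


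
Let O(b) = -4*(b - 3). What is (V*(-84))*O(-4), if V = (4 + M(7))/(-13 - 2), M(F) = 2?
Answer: 4704/5 ≈ 940.80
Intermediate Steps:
O(b) = 12 - 4*b (O(b) = -4*(-3 + b) = 12 - 4*b)
V = -⅖ (V = (4 + 2)/(-13 - 2) = 6/(-15) = 6*(-1/15) = -⅖ ≈ -0.40000)
(V*(-84))*O(-4) = (-⅖*(-84))*(12 - 4*(-4)) = 168*(12 + 16)/5 = (168/5)*28 = 4704/5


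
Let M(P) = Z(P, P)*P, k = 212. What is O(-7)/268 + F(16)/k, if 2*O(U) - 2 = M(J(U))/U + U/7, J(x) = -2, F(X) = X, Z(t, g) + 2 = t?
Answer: 14955/198856 ≈ 0.075205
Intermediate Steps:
Z(t, g) = -2 + t
M(P) = P*(-2 + P) (M(P) = (-2 + P)*P = P*(-2 + P))
O(U) = 1 + 4/U + U/14 (O(U) = 1 + ((-2*(-2 - 2))/U + U/7)/2 = 1 + ((-2*(-4))/U + U*(1/7))/2 = 1 + (8/U + U/7)/2 = 1 + (4/U + U/14) = 1 + 4/U + U/14)
O(-7)/268 + F(16)/k = (1 + 4/(-7) + (1/14)*(-7))/268 + 16/212 = (1 + 4*(-1/7) - 1/2)*(1/268) + 16*(1/212) = (1 - 4/7 - 1/2)*(1/268) + 4/53 = -1/14*1/268 + 4/53 = -1/3752 + 4/53 = 14955/198856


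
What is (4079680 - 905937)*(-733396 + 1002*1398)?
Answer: 2118156078200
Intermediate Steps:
(4079680 - 905937)*(-733396 + 1002*1398) = 3173743*(-733396 + 1400796) = 3173743*667400 = 2118156078200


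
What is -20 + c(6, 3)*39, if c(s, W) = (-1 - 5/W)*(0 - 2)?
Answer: 188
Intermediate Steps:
c(s, W) = 2 + 10/W (c(s, W) = (-1 - 5/W)*(-2) = 2 + 10/W)
-20 + c(6, 3)*39 = -20 + (2 + 10/3)*39 = -20 + (16/3)*39 = -20 + 208 = 188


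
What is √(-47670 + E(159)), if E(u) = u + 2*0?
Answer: 3*I*√5279 ≈ 217.97*I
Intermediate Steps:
E(u) = u (E(u) = u + 0 = u)
√(-47670 + E(159)) = √(-47670 + 159) = √(-47511) = 3*I*√5279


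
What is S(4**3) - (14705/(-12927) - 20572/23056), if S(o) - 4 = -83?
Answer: -5735143831/74511228 ≈ -76.970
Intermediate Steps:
S(o) = -79 (S(o) = 4 - 83 = -79)
S(4**3) - (14705/(-12927) - 20572/23056) = -79 - (14705/(-12927) - 20572/23056) = -79 - (14705*(-1/12927) - 20572*1/23056) = -79 - (-14705/12927 - 5143/5764) = -79 - 1*(-151243181/74511228) = -79 + 151243181/74511228 = -5735143831/74511228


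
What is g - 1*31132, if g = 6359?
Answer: -24773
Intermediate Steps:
g - 1*31132 = 6359 - 1*31132 = 6359 - 31132 = -24773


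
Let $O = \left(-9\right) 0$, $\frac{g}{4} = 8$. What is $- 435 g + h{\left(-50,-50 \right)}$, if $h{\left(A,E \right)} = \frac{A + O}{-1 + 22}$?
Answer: $- \frac{292370}{21} \approx -13922.0$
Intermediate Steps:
$g = 32$ ($g = 4 \cdot 8 = 32$)
$O = 0$
$h{\left(A,E \right)} = \frac{A}{21}$ ($h{\left(A,E \right)} = \frac{A + 0}{-1 + 22} = \frac{A}{21}$)
$- 435 g + h{\left(-50,-50 \right)} = \left(-435\right) 32 + \frac{1}{21} \left(-50\right) = -13920 - \frac{50}{21} = - \frac{292370}{21}$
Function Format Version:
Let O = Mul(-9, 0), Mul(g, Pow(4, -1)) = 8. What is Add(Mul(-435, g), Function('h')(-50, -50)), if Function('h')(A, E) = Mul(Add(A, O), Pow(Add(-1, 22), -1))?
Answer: Rational(-292370, 21) ≈ -13922.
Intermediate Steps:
g = 32 (g = Mul(4, 8) = 32)
O = 0
Function('h')(A, E) = Mul(Rational(1, 21), A) (Function('h')(A, E) = Mul(Add(A, 0), Pow(Add(-1, 22), -1)) = Mul(A, Pow(21, -1)) = Mul(A, Rational(1, 21)) = Mul(Rational(1, 21), A))
Add(Mul(-435, g), Function('h')(-50, -50)) = Add(Mul(-435, 32), Mul(Rational(1, 21), -50)) = Add(-13920, Rational(-50, 21)) = Rational(-292370, 21)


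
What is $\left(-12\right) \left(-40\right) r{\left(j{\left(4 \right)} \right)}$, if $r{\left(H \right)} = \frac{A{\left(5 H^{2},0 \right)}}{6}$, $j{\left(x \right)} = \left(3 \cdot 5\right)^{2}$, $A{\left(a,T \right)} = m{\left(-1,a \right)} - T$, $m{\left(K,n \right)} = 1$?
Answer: $80$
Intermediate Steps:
$A{\left(a,T \right)} = 1 - T$
$j{\left(x \right)} = 225$ ($j{\left(x \right)} = 15^{2} = 225$)
$r{\left(H \right)} = \frac{1}{6}$ ($r{\left(H \right)} = \frac{1 - 0}{6} = \frac{1 + 0}{6} = \frac{1}{6} \cdot 1 = \frac{1}{6}$)
$\left(-12\right) \left(-40\right) r{\left(j{\left(4 \right)} \right)} = \left(-12\right) \left(-40\right) \frac{1}{6} = 480 \cdot \frac{1}{6} = 80$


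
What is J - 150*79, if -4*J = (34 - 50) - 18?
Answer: -23683/2 ≈ -11842.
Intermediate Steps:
J = 17/2 (J = -((34 - 50) - 18)/4 = -(-16 - 18)/4 = -1/4*(-34) = 17/2 ≈ 8.5000)
J - 150*79 = 17/2 - 150*79 = 17/2 - 11850 = -23683/2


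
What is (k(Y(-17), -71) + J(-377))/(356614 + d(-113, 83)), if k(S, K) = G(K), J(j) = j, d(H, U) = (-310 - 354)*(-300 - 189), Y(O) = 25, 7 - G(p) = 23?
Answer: -393/681310 ≈ -0.00057683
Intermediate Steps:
G(p) = -16 (G(p) = 7 - 1*23 = 7 - 23 = -16)
d(H, U) = 324696 (d(H, U) = -664*(-489) = 324696)
k(S, K) = -16
(k(Y(-17), -71) + J(-377))/(356614 + d(-113, 83)) = (-16 - 377)/(356614 + 324696) = -393/681310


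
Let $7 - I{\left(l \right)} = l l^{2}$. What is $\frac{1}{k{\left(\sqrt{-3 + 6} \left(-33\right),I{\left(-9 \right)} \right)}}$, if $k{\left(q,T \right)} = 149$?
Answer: $\frac{1}{149} \approx 0.0067114$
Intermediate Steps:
$I{\left(l \right)} = 7 - l^{3}$ ($I{\left(l \right)} = 7 - l l^{2} = 7 - l^{3}$)
$\frac{1}{k{\left(\sqrt{-3 + 6} \left(-33\right),I{\left(-9 \right)} \right)}} = \frac{1}{149}$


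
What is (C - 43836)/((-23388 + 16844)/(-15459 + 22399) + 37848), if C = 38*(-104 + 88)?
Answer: -19277585/16416161 ≈ -1.1743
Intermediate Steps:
C = -608 (C = 38*(-16) = -608)
(C - 43836)/((-23388 + 16844)/(-15459 + 22399) + 37848) = (-608 - 43836)/((-23388 + 16844)/(-15459 + 22399) + 37848) = -44444/(-6544/6940 + 37848) = -44444/(-6544*1/6940 + 37848) = -44444/(-1636/1735 + 37848) = -44444/65664644/1735 = -44444*1735/65664644 = -19277585/16416161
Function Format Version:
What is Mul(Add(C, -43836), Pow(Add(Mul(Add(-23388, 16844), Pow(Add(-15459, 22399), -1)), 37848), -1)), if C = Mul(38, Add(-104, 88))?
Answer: Rational(-19277585, 16416161) ≈ -1.1743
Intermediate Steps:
C = -608 (C = Mul(38, -16) = -608)
Mul(Add(C, -43836), Pow(Add(Mul(Add(-23388, 16844), Pow(Add(-15459, 22399), -1)), 37848), -1)) = Mul(Add(-608, -43836), Pow(Add(Mul(Add(-23388, 16844), Pow(Add(-15459, 22399), -1)), 37848), -1)) = Mul(-44444, Pow(Add(Mul(-6544, Pow(6940, -1)), 37848), -1)) = Mul(-44444, Pow(Add(Mul(-6544, Rational(1, 6940)), 37848), -1)) = Mul(-44444, Pow(Add(Rational(-1636, 1735), 37848), -1)) = Mul(-44444, Pow(Rational(65664644, 1735), -1)) = Mul(-44444, Rational(1735, 65664644)) = Rational(-19277585, 16416161)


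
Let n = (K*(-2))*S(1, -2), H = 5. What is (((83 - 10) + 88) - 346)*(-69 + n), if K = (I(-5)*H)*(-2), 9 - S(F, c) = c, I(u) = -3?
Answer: 134865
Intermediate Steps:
S(F, c) = 9 - c
K = 30 (K = -3*5*(-2) = -15*(-2) = 30)
n = -660 (n = (30*(-2))*(9 - 1*(-2)) = -60*(9 + 2) = -60*11 = -660)
(((83 - 10) + 88) - 346)*(-69 + n) = (((83 - 10) + 88) - 346)*(-69 - 660) = ((73 + 88) - 346)*(-729) = (161 - 346)*(-729) = -185*(-729) = 134865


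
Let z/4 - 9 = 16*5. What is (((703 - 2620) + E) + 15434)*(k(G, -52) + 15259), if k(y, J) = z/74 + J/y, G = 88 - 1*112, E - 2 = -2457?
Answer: 18744818957/111 ≈ 1.6887e+8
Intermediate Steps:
E = -2455 (E = 2 - 2457 = -2455)
G = -24 (G = 88 - 112 = -24)
z = 356 (z = 36 + 4*(16*5) = 36 + 4*80 = 36 + 320 = 356)
k(y, J) = 178/37 + J/y (k(y, J) = 356/74 + J/y = 356*(1/74) + J/y = 178/37 + J/y)
(((703 - 2620) + E) + 15434)*(k(G, -52) + 15259) = (((703 - 2620) - 2455) + 15434)*((178/37 - 52/(-24)) + 15259) = ((-1917 - 2455) + 15434)*((178/37 - 52*(-1/24)) + 15259) = (-4372 + 15434)*((178/37 + 13/6) + 15259) = 11062*(1549/222 + 15259) = 11062*(3389047/222) = 18744818957/111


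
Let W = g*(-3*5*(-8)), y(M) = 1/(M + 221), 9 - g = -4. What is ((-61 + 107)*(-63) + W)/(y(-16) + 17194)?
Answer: -274290/3524771 ≈ -0.077818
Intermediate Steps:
g = 13 (g = 9 - 1*(-4) = 9 + 4 = 13)
y(M) = 1/(221 + M)
W = 1560 (W = 13*(-3*5*(-8)) = 13*(-15*(-8)) = 13*120 = 1560)
((-61 + 107)*(-63) + W)/(y(-16) + 17194) = ((-61 + 107)*(-63) + 1560)/(1/(221 - 16) + 17194) = (46*(-63) + 1560)/(1/205 + 17194) = (-2898 + 1560)/(1/205 + 17194) = -1338/3524771/205 = -1338*205/3524771 = -274290/3524771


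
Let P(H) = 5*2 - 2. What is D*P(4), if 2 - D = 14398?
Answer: -115168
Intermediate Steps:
D = -14396 (D = 2 - 1*14398 = 2 - 14398 = -14396)
P(H) = 8 (P(H) = 10 - 2 = 8)
D*P(4) = -14396*8 = -115168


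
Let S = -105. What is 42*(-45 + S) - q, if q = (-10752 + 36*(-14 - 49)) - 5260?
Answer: 11980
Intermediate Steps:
q = -18280 (q = (-10752 + 36*(-63)) - 5260 = (-10752 - 2268) - 5260 = -13020 - 5260 = -18280)
42*(-45 + S) - q = 42*(-45 - 105) - 1*(-18280) = 42*(-150) + 18280 = -6300 + 18280 = 11980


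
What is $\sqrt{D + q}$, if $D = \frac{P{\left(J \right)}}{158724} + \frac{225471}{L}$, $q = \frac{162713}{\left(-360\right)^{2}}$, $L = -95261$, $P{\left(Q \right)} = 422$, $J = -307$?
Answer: $\frac{i \sqrt{25347538670562683971087}}{151202069640} \approx 1.053 i$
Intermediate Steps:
$q = \frac{162713}{129600} \approx 1.2555$
$D = - \frac{17873729431}{7560103482}$ ($D = \frac{422}{158724} + \frac{225471}{-95261} = 422 \cdot \frac{1}{158724} + 225471 \left(- \frac{1}{95261}\right) = \frac{211}{79362} - \frac{225471}{95261} = - \frac{17873729431}{7560103482} \approx -2.3642$)
$\sqrt{D + q} = \sqrt{- \frac{17873729431}{7560103482} + \frac{162713}{129600}} = \sqrt{- \frac{60350456466163}{54432745070400}} = \frac{i \sqrt{25347538670562683971087}}{151202069640}$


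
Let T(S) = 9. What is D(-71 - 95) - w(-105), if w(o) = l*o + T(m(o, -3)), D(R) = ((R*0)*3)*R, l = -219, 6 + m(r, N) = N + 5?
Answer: -23004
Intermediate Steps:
m(r, N) = -1 + N (m(r, N) = -6 + (N + 5) = -6 + (5 + N) = -1 + N)
D(R) = 0 (D(R) = (0*3)*R = 0*R = 0)
w(o) = 9 - 219*o (w(o) = -219*o + 9 = 9 - 219*o)
D(-71 - 95) - w(-105) = 0 - (9 - 219*(-105)) = 0 - (9 + 22995) = 0 - 1*23004 = 0 - 23004 = -23004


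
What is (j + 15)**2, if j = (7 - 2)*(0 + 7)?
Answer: 2500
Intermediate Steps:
j = 35 (j = 5*7 = 35)
(j + 15)**2 = (35 + 15)**2 = 50**2 = 2500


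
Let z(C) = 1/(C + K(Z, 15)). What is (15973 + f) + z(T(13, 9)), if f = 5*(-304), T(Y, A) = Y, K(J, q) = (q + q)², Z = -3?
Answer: 13195590/913 ≈ 14453.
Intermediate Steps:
K(J, q) = 4*q² (K(J, q) = (2*q)² = 4*q²)
z(C) = 1/(900 + C) (z(C) = 1/(C + 4*15²) = 1/(C + 4*225) = 1/(C + 900) = 1/(900 + C))
f = -1520
(15973 + f) + z(T(13, 9)) = (15973 - 1520) + 1/(900 + 13) = 14453 + 1/913 = 13195590/913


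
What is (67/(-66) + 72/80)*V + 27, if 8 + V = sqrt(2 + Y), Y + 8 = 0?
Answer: 4607/165 - 19*I*sqrt(6)/165 ≈ 27.921 - 0.28206*I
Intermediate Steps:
Y = -8 (Y = -8 + 0 = -8)
V = -8 + I*sqrt(6) (V = -8 + sqrt(2 - 8) = -8 + sqrt(-6) = -8 + I*sqrt(6) ≈ -8.0 + 2.4495*I)
(67/(-66) + 72/80)*V + 27 = (67/(-66) + 72/80)*(-8 + I*sqrt(6)) + 27 = (67*(-1/66) + 72*(1/80))*(-8 + I*sqrt(6)) + 27 = (-67/66 + 9/10)*(-8 + I*sqrt(6)) + 27 = -19*(-8 + I*sqrt(6))/165 + 27 = (152/165 - 19*I*sqrt(6)/165) + 27 = 4607/165 - 19*I*sqrt(6)/165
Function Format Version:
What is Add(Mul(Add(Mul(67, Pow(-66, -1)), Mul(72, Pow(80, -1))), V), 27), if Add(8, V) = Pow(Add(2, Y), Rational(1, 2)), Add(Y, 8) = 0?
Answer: Add(Rational(4607, 165), Mul(Rational(-19, 165), I, Pow(6, Rational(1, 2)))) ≈ Add(27.921, Mul(-0.28206, I))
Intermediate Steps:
Y = -8 (Y = Add(-8, 0) = -8)
V = Add(-8, Mul(I, Pow(6, Rational(1, 2)))) (V = Add(-8, Pow(Add(2, -8), Rational(1, 2))) = Add(-8, Pow(-6, Rational(1, 2))) = Add(-8, Mul(I, Pow(6, Rational(1, 2)))) ≈ Add(-8.0000, Mul(2.4495, I)))
Add(Mul(Add(Mul(67, Pow(-66, -1)), Mul(72, Pow(80, -1))), V), 27) = Add(Mul(Add(Mul(67, Pow(-66, -1)), Mul(72, Pow(80, -1))), Add(-8, Mul(I, Pow(6, Rational(1, 2))))), 27) = Add(Mul(Add(Mul(67, Rational(-1, 66)), Mul(72, Rational(1, 80))), Add(-8, Mul(I, Pow(6, Rational(1, 2))))), 27) = Add(Mul(Add(Rational(-67, 66), Rational(9, 10)), Add(-8, Mul(I, Pow(6, Rational(1, 2))))), 27) = Add(Mul(Rational(-19, 165), Add(-8, Mul(I, Pow(6, Rational(1, 2))))), 27) = Add(Add(Rational(152, 165), Mul(Rational(-19, 165), I, Pow(6, Rational(1, 2)))), 27) = Add(Rational(4607, 165), Mul(Rational(-19, 165), I, Pow(6, Rational(1, 2))))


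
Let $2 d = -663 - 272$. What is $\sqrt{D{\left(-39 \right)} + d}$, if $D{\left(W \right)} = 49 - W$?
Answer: $\frac{i \sqrt{1518}}{2} \approx 19.481 i$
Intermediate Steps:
$d = - \frac{935}{2}$ ($d = \frac{-663 - 272}{2} = \frac{1}{2} \left(-935\right) = - \frac{935}{2} \approx -467.5$)
$\sqrt{D{\left(-39 \right)} + d} = \sqrt{\left(49 - -39\right) - \frac{935}{2}} = \sqrt{\left(49 + 39\right) - \frac{935}{2}} = \sqrt{88 - \frac{935}{2}} = \sqrt{- \frac{759}{2}} = \frac{i \sqrt{1518}}{2}$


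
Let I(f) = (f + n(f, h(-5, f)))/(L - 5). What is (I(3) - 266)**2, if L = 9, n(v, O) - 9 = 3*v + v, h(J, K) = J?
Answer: 67600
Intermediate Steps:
n(v, O) = 9 + 4*v (n(v, O) = 9 + (3*v + v) = 9 + 4*v)
I(f) = 9/4 + 5*f/4 (I(f) = (f + (9 + 4*f))/(9 - 5) = (9 + 5*f)/4 = (9 + 5*f)*(1/4) = 9/4 + 5*f/4)
(I(3) - 266)**2 = ((9/4 + (5/4)*3) - 266)**2 = ((9/4 + 15/4) - 266)**2 = (6 - 266)**2 = (-260)**2 = 67600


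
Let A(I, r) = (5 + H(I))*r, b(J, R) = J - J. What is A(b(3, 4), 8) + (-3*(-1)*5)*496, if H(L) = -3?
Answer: 7456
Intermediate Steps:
b(J, R) = 0
A(I, r) = 2*r (A(I, r) = (5 - 3)*r = 2*r)
A(b(3, 4), 8) + (-3*(-1)*5)*496 = 2*8 + (-3*(-1)*5)*496 = 16 + (3*5)*496 = 16 + 15*496 = 16 + 7440 = 7456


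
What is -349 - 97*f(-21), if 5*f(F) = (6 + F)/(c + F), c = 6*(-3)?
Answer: -4634/13 ≈ -356.46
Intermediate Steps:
c = -18
f(F) = (6 + F)/(5*(-18 + F)) (f(F) = ((6 + F)/(-18 + F))/5 = (6 + F)/(5*(-18 + F)))
-349 - 97*f(-21) = -349 - 97*(6 - 21)/(5*(-18 - 21)) = -349 - 97*(-15)/(5*(-39)) = -349 - 97*(-1)*(-15)/(5*39) = -349 - 97*1/13 = -349 - 97/13 = -4634/13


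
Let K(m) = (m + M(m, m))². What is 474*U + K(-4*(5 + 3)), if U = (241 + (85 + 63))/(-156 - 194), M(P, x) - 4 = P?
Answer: 537807/175 ≈ 3073.2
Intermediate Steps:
M(P, x) = 4 + P
K(m) = (4 + 2*m)² (K(m) = (m + (4 + m))² = (4 + 2*m)²)
U = -389/350 (U = (241 + 148)/(-350) = 389*(-1/350) = -389/350 ≈ -1.1114)
474*U + K(-4*(5 + 3)) = 474*(-389/350) + 4*(2 - 4*(5 + 3))² = -92193/175 + 4*(2 - 4*8)² = -92193/175 + 4*(2 - 32)² = -92193/175 + 4*(-30)² = -92193/175 + 4*900 = -92193/175 + 3600 = 537807/175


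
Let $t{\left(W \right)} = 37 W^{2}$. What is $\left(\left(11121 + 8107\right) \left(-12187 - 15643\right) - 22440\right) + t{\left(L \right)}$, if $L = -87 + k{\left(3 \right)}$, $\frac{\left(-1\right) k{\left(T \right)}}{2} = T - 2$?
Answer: $-534844603$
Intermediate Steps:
$k{\left(T \right)} = 4 - 2 T$ ($k{\left(T \right)} = - 2 \left(T - 2\right) = - 2 \left(-2 + T\right) = 4 - 2 T$)
$L = -89$ ($L = -87 + \left(4 - 6\right) = -87 - 2 = -89$)
$\left(\left(11121 + 8107\right) \left(-12187 - 15643\right) - 22440\right) + t{\left(L \right)} = \left(\left(11121 + 8107\right) \left(-12187 - 15643\right) - 22440\right) + 37 \left(-89\right)^{2} = \left(19228 \left(-27830\right) - 22440\right) + 37 \cdot 7921 = \left(-535115240 - 22440\right) + 293077 = -535137680 + 293077 = -534844603$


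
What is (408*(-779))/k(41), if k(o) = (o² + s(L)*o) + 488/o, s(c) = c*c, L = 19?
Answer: -6515556/338125 ≈ -19.270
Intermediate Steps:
s(c) = c²
k(o) = o² + 361*o + 488/o (k(o) = (o² + 19²*o) + 488/o = (o² + 361*o) + 488/o = o² + 361*o + 488/o)
(408*(-779))/k(41) = (408*(-779))/(((488 + 41²*(361 + 41))/41)) = -317832*41/(488 + 1681*402) = -317832*41/(488 + 675762) = -317832/((1/41)*676250) = -317832/676250/41 = -317832*41/676250 = -6515556/338125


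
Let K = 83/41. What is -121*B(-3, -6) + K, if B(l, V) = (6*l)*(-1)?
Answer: -89215/41 ≈ -2176.0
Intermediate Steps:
K = 83/41 (K = 83*(1/41) = 83/41 ≈ 2.0244)
B(l, V) = -6*l
-121*B(-3, -6) + K = -(-726)*(-3) + 83/41 = -121*18 + 83/41 = -2178 + 83/41 = -89215/41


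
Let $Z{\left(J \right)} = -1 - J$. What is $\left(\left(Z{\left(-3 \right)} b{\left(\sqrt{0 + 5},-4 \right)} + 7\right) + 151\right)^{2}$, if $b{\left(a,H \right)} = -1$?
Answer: $24336$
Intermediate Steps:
$\left(\left(Z{\left(-3 \right)} b{\left(\sqrt{0 + 5},-4 \right)} + 7\right) + 151\right)^{2} = \left(\left(\left(-1 - -3\right) \left(-1\right) + 7\right) + 151\right)^{2} = \left(\left(\left(-1 + 3\right) \left(-1\right) + 7\right) + 151\right)^{2} = \left(\left(2 \left(-1\right) + 7\right) + 151\right)^{2} = \left(\left(-2 + 7\right) + 151\right)^{2} = \left(5 + 151\right)^{2} = 156^{2} = 24336$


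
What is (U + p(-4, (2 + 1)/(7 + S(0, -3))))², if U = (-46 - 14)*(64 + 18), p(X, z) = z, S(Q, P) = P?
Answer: 387184329/16 ≈ 2.4199e+7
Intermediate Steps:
U = -4920 (U = -60*82 = -4920)
(U + p(-4, (2 + 1)/(7 + S(0, -3))))² = (-4920 + (2 + 1)/(7 - 3))² = (-4920 + 3/4)² = (-4920 + 3*(¼))² = (-4920 + ¾)² = (-19677/4)² = 387184329/16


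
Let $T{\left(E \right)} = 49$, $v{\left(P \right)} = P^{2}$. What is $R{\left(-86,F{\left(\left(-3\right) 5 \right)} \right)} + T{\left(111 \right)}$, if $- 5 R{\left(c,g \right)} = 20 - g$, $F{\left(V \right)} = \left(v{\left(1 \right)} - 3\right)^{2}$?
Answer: $\frac{229}{5} \approx 45.8$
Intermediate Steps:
$F{\left(V \right)} = 4$ ($F{\left(V \right)} = \left(1^{2} - 3\right)^{2} = \left(1 - 3\right)^{2} = \left(-2\right)^{2} = 4$)
$R{\left(c,g \right)} = -4 + \frac{g}{5}$ ($R{\left(c,g \right)} = - \frac{20 - g}{5} = -4 + \frac{g}{5}$)
$R{\left(-86,F{\left(\left(-3\right) 5 \right)} \right)} + T{\left(111 \right)} = \left(-4 + \frac{1}{5} \cdot 4\right) + 49 = \left(-4 + \frac{4}{5}\right) + 49 = - \frac{16}{5} + 49 = \frac{229}{5}$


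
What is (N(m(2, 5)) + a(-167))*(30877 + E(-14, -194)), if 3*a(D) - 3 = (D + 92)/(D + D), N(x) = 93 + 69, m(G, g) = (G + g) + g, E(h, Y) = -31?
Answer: 840044541/167 ≈ 5.0302e+6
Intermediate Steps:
m(G, g) = G + 2*g
N(x) = 162
a(D) = 1 + (92 + D)/(6*D) (a(D) = 1 + ((D + 92)/(D + D))/3 = 1 + ((92 + D)/((2*D)))/3 = 1 + ((92 + D)*(1/(2*D)))/3 = 1 + ((92 + D)/(2*D))/3 = 1 + (92 + D)/(6*D))
(N(m(2, 5)) + a(-167))*(30877 + E(-14, -194)) = (162 + (⅙)*(92 + 7*(-167))/(-167))*(30877 - 31) = (162 + (⅙)*(-1/167)*(92 - 1169))*30846 = (162 + (⅙)*(-1/167)*(-1077))*30846 = (162 + 359/334)*30846 = (54467/334)*30846 = 840044541/167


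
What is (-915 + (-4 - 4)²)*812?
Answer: -691012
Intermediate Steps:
(-915 + (-4 - 4)²)*812 = (-915 + (-8)²)*812 = (-915 + 64)*812 = -851*812 = -691012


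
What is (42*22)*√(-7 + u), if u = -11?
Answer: 2772*I*√2 ≈ 3920.2*I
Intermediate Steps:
(42*22)*√(-7 + u) = (42*22)*√(-7 - 11) = 924*√(-18) = 924*(3*I*√2) = 2772*I*√2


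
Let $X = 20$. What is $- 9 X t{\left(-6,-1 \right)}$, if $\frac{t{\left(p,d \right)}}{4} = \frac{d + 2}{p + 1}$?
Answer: $144$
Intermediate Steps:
$t{\left(p,d \right)} = \frac{4 \left(2 + d\right)}{1 + p}$ ($t{\left(p,d \right)} = 4 \frac{d + 2}{p + 1} = 4 \frac{2 + d}{1 + p} = \frac{4 \left(2 + d\right)}{1 + p}$)
$- 9 X t{\left(-6,-1 \right)} = \left(-9\right) 20 \frac{4 \left(2 - 1\right)}{1 - 6} = - 180 \cdot 4 \frac{1}{-5} \cdot 1 = - 180 \cdot 4 \left(- \frac{1}{5}\right) 1 = \left(-180\right) \left(- \frac{4}{5}\right) = 144$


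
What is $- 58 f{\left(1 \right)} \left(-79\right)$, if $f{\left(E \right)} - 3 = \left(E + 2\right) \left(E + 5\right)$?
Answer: $96222$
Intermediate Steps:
$f{\left(E \right)} = 3 + \left(2 + E\right) \left(5 + E\right)$ ($f{\left(E \right)} = 3 + \left(E + 2\right) \left(E + 5\right) = 3 + \left(2 + E\right) \left(5 + E\right)$)
$- 58 f{\left(1 \right)} \left(-79\right) = - 58 \left(13 + 1^{2} + 7 \cdot 1\right) \left(-79\right) = - 58 \left(13 + 1 + 7\right) \left(-79\right) = \left(-58\right) 21 \left(-79\right) = \left(-1218\right) \left(-79\right) = 96222$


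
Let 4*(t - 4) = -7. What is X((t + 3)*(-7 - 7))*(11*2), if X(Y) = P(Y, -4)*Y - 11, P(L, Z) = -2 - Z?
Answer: -3476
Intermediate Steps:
t = 9/4 (t = 4 + (1/4)*(-7) = 4 - 7/4 = 9/4 ≈ 2.2500)
X(Y) = -11 + 2*Y (X(Y) = (-2 - 1*(-4))*Y - 11 = (-2 + 4)*Y - 11 = 2*Y - 11 = -11 + 2*Y)
X((t + 3)*(-7 - 7))*(11*2) = (-11 + 2*((9/4 + 3)*(-7 - 7)))*(11*2) = (-11 + 2*((21/4)*(-14)))*22 = (-11 + 2*(-147/2))*22 = (-11 - 147)*22 = -158*22 = -3476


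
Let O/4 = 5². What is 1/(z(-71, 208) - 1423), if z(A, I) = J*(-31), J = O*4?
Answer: -1/13823 ≈ -7.2343e-5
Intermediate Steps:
O = 100 (O = 4*5² = 4*25 = 100)
J = 400 (J = 100*4 = 400)
z(A, I) = -12400 (z(A, I) = 400*(-31) = -12400)
1/(z(-71, 208) - 1423) = 1/(-12400 - 1423) = 1/(-13823) = -1/13823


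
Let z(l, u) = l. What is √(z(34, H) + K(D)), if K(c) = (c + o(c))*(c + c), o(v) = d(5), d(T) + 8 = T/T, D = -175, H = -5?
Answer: √63734 ≈ 252.46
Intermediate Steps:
d(T) = -7 (d(T) = -8 + T/T = -8 + 1 = -7)
o(v) = -7
K(c) = 2*c*(-7 + c) (K(c) = (c - 7)*(c + c) = (-7 + c)*(2*c) = 2*c*(-7 + c))
√(z(34, H) + K(D)) = √(34 + 2*(-175)*(-7 - 175)) = √(34 + 2*(-175)*(-182)) = √(34 + 63700) = √63734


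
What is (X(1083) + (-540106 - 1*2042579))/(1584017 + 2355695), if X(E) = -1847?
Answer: -646133/984928 ≈ -0.65602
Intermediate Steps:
(X(1083) + (-540106 - 1*2042579))/(1584017 + 2355695) = (-1847 + (-540106 - 1*2042579))/(1584017 + 2355695) = (-1847 + (-540106 - 2042579))/3939712 = (-1847 - 2582685)*(1/3939712) = -2584532*1/3939712 = -646133/984928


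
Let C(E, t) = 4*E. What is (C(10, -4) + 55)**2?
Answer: 9025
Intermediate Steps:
(C(10, -4) + 55)**2 = (4*10 + 55)**2 = (40 + 55)**2 = 95**2 = 9025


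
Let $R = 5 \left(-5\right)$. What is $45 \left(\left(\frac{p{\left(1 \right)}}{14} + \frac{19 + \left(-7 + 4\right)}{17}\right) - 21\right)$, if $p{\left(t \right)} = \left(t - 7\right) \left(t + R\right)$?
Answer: $- \frac{52335}{119} \approx -439.79$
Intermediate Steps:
$R = -25$
$p{\left(t \right)} = \left(-25 + t\right) \left(-7 + t\right)$ ($p{\left(t \right)} = \left(t - 7\right) \left(t - 25\right) = \left(-7 + t\right) \left(-25 + t\right) = \left(-25 + t\right) \left(-7 + t\right)$)
$45 \left(\left(\frac{p{\left(1 \right)}}{14} + \frac{19 + \left(-7 + 4\right)}{17}\right) - 21\right) = 45 \left(\left(\frac{175 + 1^{2} - 32}{14} + \frac{19 + \left(-7 + 4\right)}{17}\right) - 21\right) = 45 \left(\left(\left(175 + 1 - 32\right) \frac{1}{14} + \left(19 - 3\right) \frac{1}{17}\right) - 21\right) = 45 \left(\left(144 \cdot \frac{1}{14} + 16 \cdot \frac{1}{17}\right) - 21\right) = 45 \left(\left(\frac{72}{7} + \frac{16}{17}\right) - 21\right) = 45 \left(\frac{1336}{119} - 21\right) = 45 \left(- \frac{1163}{119}\right) = - \frac{52335}{119}$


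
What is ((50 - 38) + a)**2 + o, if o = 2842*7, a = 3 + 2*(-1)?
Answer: 20063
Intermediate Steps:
a = 1 (a = 3 - 2 = 1)
o = 19894
((50 - 38) + a)**2 + o = ((50 - 38) + 1)**2 + 19894 = (12 + 1)**2 + 19894 = 13**2 + 19894 = 169 + 19894 = 20063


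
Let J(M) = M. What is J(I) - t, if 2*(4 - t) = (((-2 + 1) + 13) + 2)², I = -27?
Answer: 67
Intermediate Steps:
t = -94 (t = 4 - (((-2 + 1) + 13) + 2)²/2 = 4 - ((-1 + 13) + 2)²/2 = 4 - (12 + 2)²/2 = 4 - ½*14² = 4 - ½*196 = 4 - 98 = -94)
J(I) - t = -27 - 1*(-94) = -27 + 94 = 67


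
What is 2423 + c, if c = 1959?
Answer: 4382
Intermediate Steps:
2423 + c = 2423 + 1959 = 4382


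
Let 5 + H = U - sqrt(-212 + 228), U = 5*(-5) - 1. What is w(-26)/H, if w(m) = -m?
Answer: -26/35 ≈ -0.74286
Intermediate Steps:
U = -26 (U = -25 - 1 = -26)
H = -35 (H = -5 + (-26 - sqrt(-212 + 228)) = -5 + (-26 - sqrt(16)) = -5 + (-26 - 1*4) = -5 + (-26 - 4) = -5 - 30 = -35)
w(-26)/H = -1*(-26)/(-35) = 26*(-1/35) = -26/35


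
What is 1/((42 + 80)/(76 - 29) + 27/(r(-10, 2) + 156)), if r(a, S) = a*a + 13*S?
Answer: 94/253 ≈ 0.37154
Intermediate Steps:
r(a, S) = a**2 + 13*S
1/((42 + 80)/(76 - 29) + 27/(r(-10, 2) + 156)) = 1/((42 + 80)/(76 - 29) + 27/(((-10)**2 + 13*2) + 156)) = 1/(122/47 + 27/((100 + 26) + 156)) = 1/(122*(1/47) + 27/(126 + 156)) = 1/(122/47 + 27/282) = 1/(122/47 + (1/282)*27) = 1/(122/47 + 9/94) = 1/(253/94) = 94/253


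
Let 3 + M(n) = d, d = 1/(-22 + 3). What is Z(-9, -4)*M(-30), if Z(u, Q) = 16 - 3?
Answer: -754/19 ≈ -39.684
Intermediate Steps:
Z(u, Q) = 13
d = -1/19 (d = 1/(-19) = -1/19 ≈ -0.052632)
M(n) = -58/19 (M(n) = -3 - 1/19 = -58/19)
Z(-9, -4)*M(-30) = 13*(-58/19) = -754/19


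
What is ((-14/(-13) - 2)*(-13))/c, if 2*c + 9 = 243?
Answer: 4/39 ≈ 0.10256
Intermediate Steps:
c = 117 (c = -9/2 + (½)*243 = -9/2 + 243/2 = 117)
((-14/(-13) - 2)*(-13))/c = ((-14/(-13) - 2)*(-13))/117 = ((-14*(-1/13) - 2)*(-13))*(1/117) = ((14/13 - 2)*(-13))*(1/117) = -12/13*(-13)*(1/117) = 12*(1/117) = 4/39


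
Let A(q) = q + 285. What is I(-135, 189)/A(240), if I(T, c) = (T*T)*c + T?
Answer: 229626/35 ≈ 6560.7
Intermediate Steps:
A(q) = 285 + q
I(T, c) = T + c*T² (I(T, c) = T²*c + T = c*T² + T = T + c*T²)
I(-135, 189)/A(240) = (-135*(1 - 135*189))/(285 + 240) = -135*(1 - 25515)/525 = -135*(-25514)*(1/525) = 3444390*(1/525) = 229626/35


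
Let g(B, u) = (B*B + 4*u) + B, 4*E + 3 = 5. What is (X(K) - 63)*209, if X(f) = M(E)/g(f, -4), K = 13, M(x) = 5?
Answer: -2184677/166 ≈ -13161.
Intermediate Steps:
E = ½ (E = -¾ + (¼)*5 = -¾ + 5/4 = ½ ≈ 0.50000)
g(B, u) = B + B² + 4*u (g(B, u) = (B² + 4*u) + B = B + B² + 4*u)
X(f) = 5/(-16 + f + f²) (X(f) = 5/(f + f² + 4*(-4)) = 5/(f + f² - 16) = 5/(-16 + f + f²))
(X(K) - 63)*209 = (5/(-16 + 13 + 13²) - 63)*209 = (5/(-16 + 13 + 169) - 63)*209 = (5/166 - 63)*209 = -10453/166*209 = -2184677/166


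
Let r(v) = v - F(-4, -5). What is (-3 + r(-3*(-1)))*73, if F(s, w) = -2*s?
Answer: -584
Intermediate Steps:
r(v) = -8 + v (r(v) = v - (-2)*(-4) = v - 1*8 = v - 8 = -8 + v)
(-3 + r(-3*(-1)))*73 = (-3 + (-8 - 3*(-1)))*73 = (-3 + (-8 + 3))*73 = (-3 - 5)*73 = -8*73 = -584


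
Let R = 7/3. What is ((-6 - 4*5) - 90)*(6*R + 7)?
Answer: -2436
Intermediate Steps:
R = 7/3 (R = 7*(⅓) = 7/3 ≈ 2.3333)
((-6 - 4*5) - 90)*(6*R + 7) = ((-6 - 4*5) - 90)*(6*(7/3) + 7) = ((-6 - 20) - 90)*(14 + 7) = (-26 - 90)*21 = -116*21 = -2436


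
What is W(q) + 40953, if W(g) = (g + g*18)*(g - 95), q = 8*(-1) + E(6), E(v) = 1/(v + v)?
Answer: 8126407/144 ≈ 56433.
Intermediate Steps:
E(v) = 1/(2*v)
q = -95/12 (q = 8*(-1) + (1/2)/6 = -8 + (1/2)*(1/6) = -8 + 1/12 = -95/12 ≈ -7.9167)
W(g) = 19*g*(-95 + g) (W(g) = (g + 18*g)*(-95 + g) = (19*g)*(-95 + g) = 19*g*(-95 + g))
W(q) + 40953 = 19*(-95/12)*(-95 - 95/12) + 40953 = 19*(-95/12)*(-1235/12) + 40953 = 2229175/144 + 40953 = 8126407/144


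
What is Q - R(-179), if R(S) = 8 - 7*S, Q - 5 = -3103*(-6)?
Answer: 17362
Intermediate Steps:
Q = 18623 (Q = 5 - 3103*(-6) = 5 + 18618 = 18623)
Q - R(-179) = 18623 - (8 - 7*(-179)) = 18623 - (8 + 1253) = 18623 - 1*1261 = 18623 - 1261 = 17362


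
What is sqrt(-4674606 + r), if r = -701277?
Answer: I*sqrt(5375883) ≈ 2318.6*I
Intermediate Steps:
sqrt(-4674606 + r) = sqrt(-4674606 - 701277) = sqrt(-5375883) = I*sqrt(5375883)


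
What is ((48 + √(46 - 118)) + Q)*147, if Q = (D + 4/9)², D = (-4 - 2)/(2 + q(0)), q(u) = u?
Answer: 216433/27 + 882*I*√2 ≈ 8016.0 + 1247.3*I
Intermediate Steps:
D = -3 (D = (-4 - 2)/(2 + 0) = -6/2 = -6*½ = -3)
Q = 529/81 (Q = (-3 + 4/9)² = (-23/9)² = 529/81 ≈ 6.5309)
((48 + √(46 - 118)) + Q)*147 = ((48 + √(46 - 118)) + 529/81)*147 = ((48 + √(-72)) + 529/81)*147 = ((48 + 6*I*√2) + 529/81)*147 = (4417/81 + 6*I*√2)*147 = 216433/27 + 882*I*√2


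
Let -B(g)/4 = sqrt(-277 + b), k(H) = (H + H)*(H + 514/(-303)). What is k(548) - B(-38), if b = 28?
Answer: 181420880/303 + 4*I*sqrt(249) ≈ 5.9875e+5 + 63.119*I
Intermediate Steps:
k(H) = 2*H*(-514/303 + H) (k(H) = (2*H)*(H + 514*(-1/303)) = (2*H)*(H - 514/303) = (2*H)*(-514/303 + H) = 2*H*(-514/303 + H))
B(g) = -4*I*sqrt(249) (B(g) = -4*sqrt(-277 + 28) = -4*I*sqrt(249))
k(548) - B(-38) = (2/303)*548*(-514 + 303*548) - (-4)*I*sqrt(249) = (2/303)*548*(-514 + 166044) + 4*I*sqrt(249) = (2/303)*548*165530 + 4*I*sqrt(249) = 181420880/303 + 4*I*sqrt(249)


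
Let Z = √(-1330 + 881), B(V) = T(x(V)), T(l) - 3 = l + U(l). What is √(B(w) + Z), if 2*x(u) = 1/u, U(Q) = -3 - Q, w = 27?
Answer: 449^(¼)*√I ≈ 3.255 + 3.255*I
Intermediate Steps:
x(u) = 1/(2*u)
T(l) = 0 (T(l) = 3 + (l + (-3 - l)) = 3 - 3 = 0)
B(V) = 0
Z = I*√449 (Z = √(-449) = I*√449 ≈ 21.19*I)
√(B(w) + Z) = √(0 + I*√449) = √(I*√449) = 449^(¼)*√I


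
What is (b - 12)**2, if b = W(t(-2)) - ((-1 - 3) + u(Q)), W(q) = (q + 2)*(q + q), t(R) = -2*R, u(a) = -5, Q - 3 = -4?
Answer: 2025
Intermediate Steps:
Q = -1 (Q = 3 - 4 = -1)
W(q) = 2*q*(2 + q) (W(q) = (2 + q)*(2*q) = 2*q*(2 + q))
b = 57 (b = 2*(-2*(-2))*(2 - 2*(-2)) - ((-1 - 3) - 5) = 2*4*(2 + 4) - (-4 - 5) = 2*4*6 - 1*(-9) = 48 + 9 = 57)
(b - 12)**2 = (57 - 12)**2 = 45**2 = 2025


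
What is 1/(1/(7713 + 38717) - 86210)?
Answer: -46430/4002730299 ≈ -1.1600e-5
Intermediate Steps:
1/(1/(7713 + 38717) - 86210) = 1/(1/46430 - 86210) = 1/(-4002730299/46430) = -46430/4002730299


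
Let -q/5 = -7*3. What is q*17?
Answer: 1785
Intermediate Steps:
q = 105 (q = -(-35)*3 = -5*(-21) = 105)
q*17 = 105*17 = 1785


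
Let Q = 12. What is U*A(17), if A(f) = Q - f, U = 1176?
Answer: -5880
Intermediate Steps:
A(f) = 12 - f
U*A(17) = 1176*(12 - 1*17) = 1176*(12 - 17) = 1176*(-5) = -5880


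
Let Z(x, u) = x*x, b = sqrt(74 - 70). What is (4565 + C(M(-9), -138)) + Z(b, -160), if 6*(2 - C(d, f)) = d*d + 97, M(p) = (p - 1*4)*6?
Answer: 21245/6 ≈ 3540.8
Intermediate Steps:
b = 2 (b = sqrt(4) = 2)
M(p) = -24 + 6*p (M(p) = (p - 4)*6 = (-4 + p)*6 = -24 + 6*p)
Z(x, u) = x**2
C(d, f) = -85/6 - d**2/6 (C(d, f) = 2 - (d*d + 97)/6 = 2 - (d**2 + 97)/6 = 2 - (97 + d**2)/6 = 2 + (-97/6 - d**2/6) = -85/6 - d**2/6)
(4565 + C(M(-9), -138)) + Z(b, -160) = (4565 + (-85/6 - (-24 + 6*(-9))**2/6)) + 2**2 = (4565 + (-85/6 - (-24 - 54)**2/6)) + 4 = (4565 + (-85/6 - 1/6*(-78)**2)) + 4 = (4565 + (-85/6 - 1/6*6084)) + 4 = (4565 + (-85/6 - 1014)) + 4 = (4565 - 6169/6) + 4 = 21221/6 + 4 = 21245/6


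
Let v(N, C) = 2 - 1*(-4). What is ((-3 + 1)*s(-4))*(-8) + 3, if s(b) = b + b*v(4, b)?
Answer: -445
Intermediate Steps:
v(N, C) = 6 (v(N, C) = 2 + 4 = 6)
s(b) = 7*b (s(b) = b + b*6 = b + 6*b = 7*b)
((-3 + 1)*s(-4))*(-8) + 3 = ((-3 + 1)*(7*(-4)))*(-8) + 3 = -2*(-28)*(-8) + 3 = 56*(-8) + 3 = -448 + 3 = -445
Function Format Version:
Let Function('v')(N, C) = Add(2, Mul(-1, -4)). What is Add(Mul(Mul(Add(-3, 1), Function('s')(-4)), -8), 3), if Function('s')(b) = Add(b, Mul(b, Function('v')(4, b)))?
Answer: -445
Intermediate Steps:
Function('v')(N, C) = 6 (Function('v')(N, C) = Add(2, 4) = 6)
Function('s')(b) = Mul(7, b) (Function('s')(b) = Add(b, Mul(b, 6)) = Add(b, Mul(6, b)) = Mul(7, b))
Add(Mul(Mul(Add(-3, 1), Function('s')(-4)), -8), 3) = Add(Mul(Mul(Add(-3, 1), Mul(7, -4)), -8), 3) = Add(Mul(Mul(-2, -28), -8), 3) = Add(Mul(56, -8), 3) = Add(-448, 3) = -445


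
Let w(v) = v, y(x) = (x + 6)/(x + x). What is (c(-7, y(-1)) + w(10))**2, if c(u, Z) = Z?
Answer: 225/4 ≈ 56.250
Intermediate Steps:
y(x) = (6 + x)/(2*x) (y(x) = (6 + x)/((2*x)) = (6 + x)*(1/(2*x)) = (6 + x)/(2*x))
(c(-7, y(-1)) + w(10))**2 = ((1/2)*(6 - 1)/(-1) + 10)**2 = ((1/2)*(-1)*5 + 10)**2 = (-5/2 + 10)**2 = (15/2)**2 = 225/4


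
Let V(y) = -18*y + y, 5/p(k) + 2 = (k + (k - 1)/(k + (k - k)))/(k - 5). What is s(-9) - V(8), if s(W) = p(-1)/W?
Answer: 5314/39 ≈ 136.26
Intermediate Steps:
p(k) = 5/(-2 + (k + (-1 + k)/k)/(-5 + k)) (p(k) = 5/(-2 + (k + (k - 1)/(k + (k - k)))/(k - 5)) = 5/(-2 + (k + (-1 + k)/(k + 0))/(-5 + k)) = 5/(-2 + (k + (-1 + k)/k)/(-5 + k)))
V(y) = -17*y
s(W) = -30/(13*W) (s(W) = (5*(-1)*(5 - 1*(-1))/(1 + (-1)² - 11*(-1)))/W = (5*(-1)*(5 + 1)/(1 + 1 + 11))/W = (5*(-1)*6/13)/W = (5*(-1)*(1/13)*6)/W = -30/(13*W))
s(-9) - V(8) = -30/13/(-9) - (-17)*8 = -30/13*(-⅑) - 1*(-136) = 10/39 + 136 = 5314/39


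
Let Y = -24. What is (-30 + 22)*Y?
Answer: 192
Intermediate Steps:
(-30 + 22)*Y = (-30 + 22)*(-24) = -8*(-24) = 192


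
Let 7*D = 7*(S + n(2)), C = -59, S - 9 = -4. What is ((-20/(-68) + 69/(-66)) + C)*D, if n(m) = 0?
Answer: -111735/374 ≈ -298.76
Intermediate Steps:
S = 5 (S = 9 - 4 = 5)
D = 5 (D = (7*(5 + 0))/7 = (7*5)/7 = (⅐)*35 = 5)
((-20/(-68) + 69/(-66)) + C)*D = ((-20/(-68) + 69/(-66)) - 59)*5 = ((-20*(-1/68) + 69*(-1/66)) - 59)*5 = ((5/17 - 23/22) - 59)*5 = (-281/374 - 59)*5 = -22347/374*5 = -111735/374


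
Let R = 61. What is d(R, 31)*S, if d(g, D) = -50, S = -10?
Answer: 500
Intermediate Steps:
d(R, 31)*S = -50*(-10) = 500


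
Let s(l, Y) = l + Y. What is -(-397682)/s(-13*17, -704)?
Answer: -397682/925 ≈ -429.93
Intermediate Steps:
s(l, Y) = Y + l
-(-397682)/s(-13*17, -704) = -(-397682)/(-704 - 13*17) = -(-397682)/(-704 - 221) = -(-397682)/(-925) = -(-397682)*(-1)/925 = -1*397682/925 = -397682/925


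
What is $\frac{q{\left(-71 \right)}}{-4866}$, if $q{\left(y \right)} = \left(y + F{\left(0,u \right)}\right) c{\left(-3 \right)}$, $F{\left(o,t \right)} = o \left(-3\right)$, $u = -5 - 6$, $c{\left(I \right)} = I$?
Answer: $- \frac{71}{1622} \approx -0.043773$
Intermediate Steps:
$u = -11$ ($u = -5 - 6 = -11$)
$F{\left(o,t \right)} = - 3 o$
$q{\left(y \right)} = - 3 y$ ($q{\left(y \right)} = \left(y - 0\right) \left(-3\right) = \left(y + 0\right) \left(-3\right) = y \left(-3\right) = - 3 y$)
$\frac{q{\left(-71 \right)}}{-4866} = \frac{\left(-3\right) \left(-71\right)}{-4866} = 213 \left(- \frac{1}{4866}\right) = - \frac{71}{1622}$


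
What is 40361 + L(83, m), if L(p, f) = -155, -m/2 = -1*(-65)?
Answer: 40206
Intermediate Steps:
m = -130 (m = -(-2)*(-65) = -2*65 = -130)
40361 + L(83, m) = 40361 - 155 = 40206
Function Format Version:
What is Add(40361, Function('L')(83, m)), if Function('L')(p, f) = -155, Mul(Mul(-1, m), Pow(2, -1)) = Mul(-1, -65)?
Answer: 40206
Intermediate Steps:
m = -130 (m = Mul(-2, Mul(-1, -65)) = Mul(-2, 65) = -130)
Add(40361, Function('L')(83, m)) = Add(40361, -155) = 40206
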